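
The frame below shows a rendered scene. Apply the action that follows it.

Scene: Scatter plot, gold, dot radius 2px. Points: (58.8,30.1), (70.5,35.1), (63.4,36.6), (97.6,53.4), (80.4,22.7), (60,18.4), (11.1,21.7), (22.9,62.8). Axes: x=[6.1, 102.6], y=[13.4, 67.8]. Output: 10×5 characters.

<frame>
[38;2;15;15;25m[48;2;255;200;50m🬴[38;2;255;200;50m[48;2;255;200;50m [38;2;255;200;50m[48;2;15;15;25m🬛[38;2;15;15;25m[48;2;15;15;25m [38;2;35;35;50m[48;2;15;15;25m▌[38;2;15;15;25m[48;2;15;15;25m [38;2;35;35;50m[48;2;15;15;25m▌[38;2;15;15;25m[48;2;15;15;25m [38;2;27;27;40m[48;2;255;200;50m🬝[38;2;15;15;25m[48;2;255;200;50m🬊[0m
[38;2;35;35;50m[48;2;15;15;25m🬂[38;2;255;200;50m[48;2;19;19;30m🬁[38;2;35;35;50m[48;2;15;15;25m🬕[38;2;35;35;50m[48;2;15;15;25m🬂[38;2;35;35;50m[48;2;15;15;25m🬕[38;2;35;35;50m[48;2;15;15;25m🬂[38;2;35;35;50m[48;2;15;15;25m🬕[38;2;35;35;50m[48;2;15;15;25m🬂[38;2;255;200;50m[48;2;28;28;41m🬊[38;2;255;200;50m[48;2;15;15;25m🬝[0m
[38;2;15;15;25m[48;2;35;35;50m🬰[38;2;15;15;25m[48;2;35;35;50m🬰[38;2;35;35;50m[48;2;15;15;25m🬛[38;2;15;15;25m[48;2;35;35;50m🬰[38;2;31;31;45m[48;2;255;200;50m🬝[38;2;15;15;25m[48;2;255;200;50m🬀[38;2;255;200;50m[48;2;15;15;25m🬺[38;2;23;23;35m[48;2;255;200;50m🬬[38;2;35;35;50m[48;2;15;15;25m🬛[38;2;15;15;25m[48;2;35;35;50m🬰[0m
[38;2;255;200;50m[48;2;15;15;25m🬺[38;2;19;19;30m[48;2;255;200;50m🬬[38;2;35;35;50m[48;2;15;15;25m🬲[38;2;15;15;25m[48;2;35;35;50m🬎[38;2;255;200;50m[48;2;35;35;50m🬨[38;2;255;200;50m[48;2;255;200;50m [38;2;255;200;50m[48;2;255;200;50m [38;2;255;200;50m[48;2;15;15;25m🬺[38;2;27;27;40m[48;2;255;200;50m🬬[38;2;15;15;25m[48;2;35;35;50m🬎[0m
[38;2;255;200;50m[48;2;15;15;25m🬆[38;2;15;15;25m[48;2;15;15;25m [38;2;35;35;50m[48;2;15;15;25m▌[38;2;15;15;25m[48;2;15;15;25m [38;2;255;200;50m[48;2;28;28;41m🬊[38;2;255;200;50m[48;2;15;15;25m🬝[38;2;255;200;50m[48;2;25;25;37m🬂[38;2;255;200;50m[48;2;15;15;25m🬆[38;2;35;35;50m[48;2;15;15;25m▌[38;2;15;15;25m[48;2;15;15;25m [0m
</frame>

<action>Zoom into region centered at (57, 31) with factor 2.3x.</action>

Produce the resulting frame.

<frame>
[38;2;15;15;25m[48;2;15;15;25m [38;2;15;15;25m[48;2;15;15;25m [38;2;35;35;50m[48;2;15;15;25m▌[38;2;15;15;25m[48;2;15;15;25m [38;2;35;35;50m[48;2;15;15;25m▌[38;2;15;15;25m[48;2;255;200;50m🬝[38;2;21;21;33m[48;2;255;200;50m🬊[38;2;15;15;25m[48;2;255;200;50m🬝[38;2;35;35;50m[48;2;15;15;25m▌[38;2;15;15;25m[48;2;15;15;25m [0m
[38;2;35;35;50m[48;2;15;15;25m🬂[38;2;35;35;50m[48;2;15;15;25m🬂[38;2;35;35;50m[48;2;15;15;25m🬕[38;2;35;35;50m[48;2;15;15;25m🬂[38;2;35;35;50m[48;2;15;15;25m🬕[38;2;255;200;50m[48;2;15;15;25m🬙[38;2;255;200;50m[48;2;15;15;25m🬝[38;2;255;200;50m[48;2;255;200;50m [38;2;255;200;50m[48;2;25;25;37m🬛[38;2;35;35;50m[48;2;15;15;25m🬂[0m
[38;2;15;15;25m[48;2;35;35;50m🬰[38;2;15;15;25m[48;2;35;35;50m🬰[38;2;35;35;50m[48;2;15;15;25m🬛[38;2;15;15;25m[48;2;35;35;50m🬰[38;2;35;35;50m[48;2;255;200;50m🬐[38;2;255;200;50m[48;2;255;200;50m [38;2;27;27;40m[48;2;255;200;50m🬸[38;2;23;23;35m[48;2;255;200;50m🬺[38;2;35;35;50m[48;2;15;15;25m🬛[38;2;15;15;25m[48;2;35;35;50m🬰[0m
[38;2;15;15;25m[48;2;35;35;50m🬎[38;2;15;15;25m[48;2;35;35;50m🬎[38;2;35;35;50m[48;2;15;15;25m🬲[38;2;15;15;25m[48;2;35;35;50m🬎[38;2;35;35;50m[48;2;15;15;25m🬲[38;2;255;200;50m[48;2;23;23;35m🬀[38;2;35;35;50m[48;2;15;15;25m🬲[38;2;15;15;25m[48;2;35;35;50m🬎[38;2;35;35;50m[48;2;15;15;25m🬲[38;2;15;15;25m[48;2;35;35;50m🬎[0m
[38;2;15;15;25m[48;2;15;15;25m [38;2;15;15;25m[48;2;15;15;25m [38;2;35;35;50m[48;2;15;15;25m▌[38;2;15;15;25m[48;2;15;15;25m [38;2;28;28;41m[48;2;255;200;50m🬆[38;2;255;200;50m[48;2;15;15;25m🬺[38;2;23;23;35m[48;2;255;200;50m🬬[38;2;15;15;25m[48;2;15;15;25m [38;2;35;35;50m[48;2;15;15;25m▌[38;2;15;15;25m[48;2;15;15;25m [0m
</frame>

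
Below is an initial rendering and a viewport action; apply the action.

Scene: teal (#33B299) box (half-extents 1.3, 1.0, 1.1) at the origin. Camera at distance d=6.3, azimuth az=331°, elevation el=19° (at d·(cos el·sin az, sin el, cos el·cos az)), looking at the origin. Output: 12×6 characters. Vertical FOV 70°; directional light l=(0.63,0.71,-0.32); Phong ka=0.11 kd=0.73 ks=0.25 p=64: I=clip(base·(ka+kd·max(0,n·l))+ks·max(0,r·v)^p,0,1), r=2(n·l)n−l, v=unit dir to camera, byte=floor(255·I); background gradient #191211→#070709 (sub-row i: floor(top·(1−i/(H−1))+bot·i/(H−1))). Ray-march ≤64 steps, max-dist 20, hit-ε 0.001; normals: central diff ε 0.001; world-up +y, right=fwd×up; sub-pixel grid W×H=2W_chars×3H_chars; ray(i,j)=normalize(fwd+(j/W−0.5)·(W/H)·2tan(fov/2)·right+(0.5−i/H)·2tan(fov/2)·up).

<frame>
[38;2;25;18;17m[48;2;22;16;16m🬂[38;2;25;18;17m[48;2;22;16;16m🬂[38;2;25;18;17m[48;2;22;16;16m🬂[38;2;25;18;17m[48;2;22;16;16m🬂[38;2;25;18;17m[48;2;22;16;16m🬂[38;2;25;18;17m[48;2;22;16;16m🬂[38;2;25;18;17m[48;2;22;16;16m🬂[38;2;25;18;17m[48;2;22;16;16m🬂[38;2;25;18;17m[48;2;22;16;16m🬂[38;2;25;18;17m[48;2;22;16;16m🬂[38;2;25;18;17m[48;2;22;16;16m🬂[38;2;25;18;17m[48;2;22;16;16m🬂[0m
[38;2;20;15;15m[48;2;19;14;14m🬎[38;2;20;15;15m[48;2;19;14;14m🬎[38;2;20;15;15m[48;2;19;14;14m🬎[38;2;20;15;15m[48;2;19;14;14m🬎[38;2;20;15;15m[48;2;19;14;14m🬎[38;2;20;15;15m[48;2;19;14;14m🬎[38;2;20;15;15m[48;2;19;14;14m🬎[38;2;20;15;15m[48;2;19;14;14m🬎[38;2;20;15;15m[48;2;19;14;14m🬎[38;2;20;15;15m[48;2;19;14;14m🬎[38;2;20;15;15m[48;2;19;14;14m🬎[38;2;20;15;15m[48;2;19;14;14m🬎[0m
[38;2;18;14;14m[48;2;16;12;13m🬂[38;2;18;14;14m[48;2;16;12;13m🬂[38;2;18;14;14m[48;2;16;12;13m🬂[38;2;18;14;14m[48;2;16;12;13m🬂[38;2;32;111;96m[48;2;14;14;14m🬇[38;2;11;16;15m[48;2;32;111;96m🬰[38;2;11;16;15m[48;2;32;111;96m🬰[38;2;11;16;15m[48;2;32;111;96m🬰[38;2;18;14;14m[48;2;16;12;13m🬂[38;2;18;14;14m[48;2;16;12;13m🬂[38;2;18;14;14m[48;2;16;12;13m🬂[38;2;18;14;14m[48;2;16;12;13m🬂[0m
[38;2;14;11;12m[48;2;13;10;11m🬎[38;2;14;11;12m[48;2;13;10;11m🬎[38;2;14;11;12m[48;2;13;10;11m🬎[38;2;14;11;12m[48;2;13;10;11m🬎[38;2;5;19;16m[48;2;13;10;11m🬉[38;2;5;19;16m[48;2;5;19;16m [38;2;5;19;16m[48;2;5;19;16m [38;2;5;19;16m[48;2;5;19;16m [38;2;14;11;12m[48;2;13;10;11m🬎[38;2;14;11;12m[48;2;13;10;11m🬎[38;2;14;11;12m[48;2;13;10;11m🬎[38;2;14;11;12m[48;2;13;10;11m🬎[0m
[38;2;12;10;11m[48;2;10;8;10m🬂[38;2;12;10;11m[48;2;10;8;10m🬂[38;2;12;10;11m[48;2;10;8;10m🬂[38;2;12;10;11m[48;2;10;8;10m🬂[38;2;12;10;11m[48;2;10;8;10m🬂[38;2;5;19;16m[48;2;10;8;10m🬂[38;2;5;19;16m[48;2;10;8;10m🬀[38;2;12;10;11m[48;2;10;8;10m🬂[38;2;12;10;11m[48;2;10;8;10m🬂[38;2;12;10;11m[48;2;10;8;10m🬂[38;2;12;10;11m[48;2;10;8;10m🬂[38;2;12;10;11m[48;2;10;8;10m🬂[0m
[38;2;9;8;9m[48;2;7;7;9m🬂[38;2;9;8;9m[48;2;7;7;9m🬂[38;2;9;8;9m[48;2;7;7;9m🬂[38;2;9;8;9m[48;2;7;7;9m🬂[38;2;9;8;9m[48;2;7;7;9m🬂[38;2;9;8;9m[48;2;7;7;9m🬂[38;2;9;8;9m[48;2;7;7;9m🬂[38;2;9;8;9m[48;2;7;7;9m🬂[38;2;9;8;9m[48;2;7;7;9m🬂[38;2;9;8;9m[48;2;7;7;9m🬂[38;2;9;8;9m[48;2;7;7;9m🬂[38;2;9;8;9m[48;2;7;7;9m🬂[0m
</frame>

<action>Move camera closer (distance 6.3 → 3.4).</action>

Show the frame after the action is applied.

<frame>
[38;2;25;18;17m[48;2;22;16;16m🬂[38;2;25;18;17m[48;2;22;16;16m🬂[38;2;25;18;17m[48;2;22;16;16m🬂[38;2;25;18;17m[48;2;22;16;16m🬂[38;2;25;18;17m[48;2;22;16;16m🬂[38;2;25;18;17m[48;2;22;16;16m🬂[38;2;25;18;17m[48;2;22;16;16m🬂[38;2;25;18;17m[48;2;22;16;16m🬂[38;2;25;18;17m[48;2;22;16;16m🬂[38;2;25;18;17m[48;2;22;16;16m🬂[38;2;25;18;17m[48;2;22;16;16m🬂[38;2;25;18;17m[48;2;22;16;16m🬂[0m
[38;2;20;15;15m[48;2;19;14;14m🬎[38;2;20;15;15m[48;2;19;14;14m🬎[38;2;20;15;15m[48;2;19;14;14m🬎[38;2;20;15;15m[48;2;19;14;14m🬎[38;2;20;15;15m[48;2;19;14;14m🬎[38;2;20;15;15m[48;2;19;14;14m🬎[38;2;20;15;15m[48;2;19;14;14m🬎[38;2;20;15;15m[48;2;19;14;14m🬎[38;2;20;15;15m[48;2;19;14;14m🬎[38;2;20;15;15m[48;2;19;14;14m🬎[38;2;20;15;15m[48;2;19;14;14m🬎[38;2;20;15;15m[48;2;19;14;14m🬎[0m
[38;2;18;14;14m[48;2;16;12;13m🬂[38;2;18;14;14m[48;2;16;12;13m🬂[38;2;18;14;14m[48;2;16;12;13m🬂[38;2;5;19;16m[48;2;16;12;13m🬨[38;2;5;19;16m[48;2;5;19;16m [38;2;5;19;16m[48;2;5;19;16m [38;2;5;19;16m[48;2;5;19;16m [38;2;5;19;16m[48;2;5;19;16m [38;2;5;19;16m[48;2;5;19;16m [38;2;5;19;16m[48;2;5;19;16m [38;2;18;14;14m[48;2;16;12;13m🬂[38;2;18;14;14m[48;2;16;12;13m🬂[0m
[38;2;14;11;12m[48;2;13;10;11m🬎[38;2;14;11;12m[48;2;13;10;11m🬎[38;2;14;11;12m[48;2;13;10;11m🬎[38;2;5;19;16m[48;2;14;11;11m▐[38;2;5;19;16m[48;2;5;19;16m [38;2;5;19;16m[48;2;5;19;16m [38;2;5;19;16m[48;2;5;19;16m [38;2;5;19;16m[48;2;5;19;16m [38;2;5;19;16m[48;2;5;19;16m [38;2;5;19;16m[48;2;13;10;11m🬕[38;2;14;11;12m[48;2;13;10;11m🬎[38;2;14;11;12m[48;2;13;10;11m🬎[0m
[38;2;12;10;11m[48;2;10;8;10m🬂[38;2;12;10;11m[48;2;10;8;10m🬂[38;2;12;10;11m[48;2;10;8;10m🬂[38;2;12;10;11m[48;2;10;8;10m🬂[38;2;5;19;16m[48;2;5;19;16m [38;2;5;19;16m[48;2;5;19;16m [38;2;5;19;16m[48;2;5;19;16m [38;2;5;19;16m[48;2;5;19;16m [38;2;5;19;16m[48;2;10;8;10m🬝[38;2;5;19;16m[48;2;10;8;10m🬄[38;2;12;10;11m[48;2;10;8;10m🬂[38;2;12;10;11m[48;2;10;8;10m🬂[0m
[38;2;9;8;9m[48;2;7;7;9m🬂[38;2;9;8;9m[48;2;7;7;9m🬂[38;2;9;8;9m[48;2;7;7;9m🬂[38;2;9;8;9m[48;2;7;7;9m🬂[38;2;5;19;16m[48;2;7;7;9m🬨[38;2;5;19;16m[48;2;7;7;9m🬎[38;2;5;19;16m[48;2;7;7;9m🬂[38;2;9;8;9m[48;2;7;7;9m🬂[38;2;9;8;9m[48;2;7;7;9m🬂[38;2;9;8;9m[48;2;7;7;9m🬂[38;2;9;8;9m[48;2;7;7;9m🬂[38;2;9;8;9m[48;2;7;7;9m🬂[0m
</frame>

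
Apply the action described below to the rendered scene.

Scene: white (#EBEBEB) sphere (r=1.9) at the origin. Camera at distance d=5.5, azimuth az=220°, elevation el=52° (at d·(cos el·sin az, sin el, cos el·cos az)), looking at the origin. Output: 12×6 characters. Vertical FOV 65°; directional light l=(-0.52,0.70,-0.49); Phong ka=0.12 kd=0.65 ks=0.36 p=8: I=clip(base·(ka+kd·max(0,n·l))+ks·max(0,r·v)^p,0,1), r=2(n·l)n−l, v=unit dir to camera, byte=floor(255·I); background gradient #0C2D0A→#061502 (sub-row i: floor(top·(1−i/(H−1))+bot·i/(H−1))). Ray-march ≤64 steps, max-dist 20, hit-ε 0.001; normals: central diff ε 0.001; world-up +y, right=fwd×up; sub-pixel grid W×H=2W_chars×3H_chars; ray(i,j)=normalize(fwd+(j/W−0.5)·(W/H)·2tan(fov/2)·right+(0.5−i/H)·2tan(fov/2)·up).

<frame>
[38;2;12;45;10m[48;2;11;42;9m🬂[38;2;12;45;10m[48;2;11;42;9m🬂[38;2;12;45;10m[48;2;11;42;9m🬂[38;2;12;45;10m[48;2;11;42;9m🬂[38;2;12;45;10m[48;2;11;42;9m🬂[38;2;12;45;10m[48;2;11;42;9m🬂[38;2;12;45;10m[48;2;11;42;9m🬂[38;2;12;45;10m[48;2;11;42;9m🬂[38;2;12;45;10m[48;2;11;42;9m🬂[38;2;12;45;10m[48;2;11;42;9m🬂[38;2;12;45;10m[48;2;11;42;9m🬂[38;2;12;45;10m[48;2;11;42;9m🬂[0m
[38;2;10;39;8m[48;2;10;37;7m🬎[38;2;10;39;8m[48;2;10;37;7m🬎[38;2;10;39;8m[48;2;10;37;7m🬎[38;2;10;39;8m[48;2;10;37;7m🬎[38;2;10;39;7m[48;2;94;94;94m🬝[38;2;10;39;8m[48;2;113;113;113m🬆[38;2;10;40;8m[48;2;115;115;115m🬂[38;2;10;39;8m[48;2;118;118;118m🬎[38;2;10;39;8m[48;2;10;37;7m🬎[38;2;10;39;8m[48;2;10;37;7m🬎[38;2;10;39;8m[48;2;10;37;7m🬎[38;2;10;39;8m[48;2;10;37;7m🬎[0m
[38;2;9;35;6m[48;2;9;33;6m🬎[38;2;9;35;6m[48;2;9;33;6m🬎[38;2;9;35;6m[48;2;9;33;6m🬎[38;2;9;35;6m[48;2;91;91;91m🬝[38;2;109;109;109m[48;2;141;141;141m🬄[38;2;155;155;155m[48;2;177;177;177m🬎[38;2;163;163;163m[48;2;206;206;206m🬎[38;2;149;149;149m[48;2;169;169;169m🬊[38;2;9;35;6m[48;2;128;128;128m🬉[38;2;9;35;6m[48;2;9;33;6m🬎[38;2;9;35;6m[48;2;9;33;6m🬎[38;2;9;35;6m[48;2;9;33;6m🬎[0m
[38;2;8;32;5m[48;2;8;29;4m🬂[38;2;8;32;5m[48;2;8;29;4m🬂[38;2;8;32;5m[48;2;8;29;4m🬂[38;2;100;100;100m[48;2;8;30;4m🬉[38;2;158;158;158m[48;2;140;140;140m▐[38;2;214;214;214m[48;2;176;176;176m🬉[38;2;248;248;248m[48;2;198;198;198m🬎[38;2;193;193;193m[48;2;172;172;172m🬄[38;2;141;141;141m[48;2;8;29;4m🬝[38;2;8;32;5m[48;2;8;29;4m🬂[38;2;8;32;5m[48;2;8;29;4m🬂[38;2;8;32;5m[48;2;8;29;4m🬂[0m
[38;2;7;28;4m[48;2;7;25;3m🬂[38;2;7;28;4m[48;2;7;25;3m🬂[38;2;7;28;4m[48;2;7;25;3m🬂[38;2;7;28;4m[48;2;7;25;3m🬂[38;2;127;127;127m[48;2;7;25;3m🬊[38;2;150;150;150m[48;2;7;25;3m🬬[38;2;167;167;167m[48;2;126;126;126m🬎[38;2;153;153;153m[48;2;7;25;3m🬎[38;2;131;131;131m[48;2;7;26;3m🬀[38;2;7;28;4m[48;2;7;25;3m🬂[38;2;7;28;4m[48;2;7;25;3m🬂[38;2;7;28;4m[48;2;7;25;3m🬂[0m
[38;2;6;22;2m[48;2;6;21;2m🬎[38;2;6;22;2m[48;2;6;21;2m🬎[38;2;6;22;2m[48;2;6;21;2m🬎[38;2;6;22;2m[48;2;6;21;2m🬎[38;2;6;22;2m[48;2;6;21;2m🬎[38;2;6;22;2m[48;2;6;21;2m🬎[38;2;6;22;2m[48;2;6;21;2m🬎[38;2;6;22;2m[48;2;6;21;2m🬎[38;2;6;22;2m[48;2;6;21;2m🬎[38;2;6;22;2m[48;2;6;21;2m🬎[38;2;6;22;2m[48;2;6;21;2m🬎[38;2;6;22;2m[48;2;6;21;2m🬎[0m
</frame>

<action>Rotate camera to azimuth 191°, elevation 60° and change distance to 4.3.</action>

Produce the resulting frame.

<frame>
[38;2;12;45;10m[48;2;11;42;9m🬂[38;2;12;45;10m[48;2;11;42;9m🬂[38;2;12;45;10m[48;2;11;42;9m🬂[38;2;12;45;10m[48;2;11;42;9m🬂[38;2;12;45;10m[48;2;11;42;9m🬂[38;2;12;45;10m[48;2;11;42;9m🬂[38;2;12;45;10m[48;2;11;42;9m🬂[38;2;12;45;10m[48;2;11;42;9m🬂[38;2;12;45;10m[48;2;11;42;9m🬂[38;2;12;45;10m[48;2;11;42;9m🬂[38;2;12;45;10m[48;2;11;42;9m🬂[38;2;12;45;10m[48;2;11;42;9m🬂[0m
[38;2;10;39;8m[48;2;10;37;7m🬎[38;2;10;39;8m[48;2;10;37;7m🬎[38;2;10;39;8m[48;2;10;37;7m🬎[38;2;10;39;7m[48;2;80;80;80m🬝[38;2;10;40;8m[48;2;97;97;97m🬀[38;2;109;109;109m[48;2;132;132;132m🬆[38;2;126;126;126m[48;2;146;146;146m🬆[38;2;123;123;123m[48;2;149;149;149m🬂[38;2;10;39;8m[48;2;148;148;148m🬊[38;2;10;39;8m[48;2;10;37;7m🬎[38;2;10;39;8m[48;2;10;37;7m🬎[38;2;10;39;8m[48;2;10;37;7m🬎[0m
[38;2;9;35;6m[48;2;9;33;6m🬎[38;2;9;35;6m[48;2;9;33;6m🬎[38;2;9;35;6m[48;2;9;33;6m🬎[38;2;71;71;71m[48;2;100;100;100m🬄[38;2;121;121;121m[48;2;133;133;133m▌[38;2;144;144;144m[48;2;157;157;157m🬕[38;2;163;163;163m[48;2;196;196;196m🬎[38;2;172;172;172m[48;2;211;211;211m🬎[38;2;167;167;167m[48;2;180;180;180m🬎[38;2;161;161;161m[48;2;9;34;6m▌[38;2;9;35;6m[48;2;9;33;6m🬎[38;2;9;35;6m[48;2;9;33;6m🬎[0m
[38;2;8;32;5m[48;2;8;29;4m🬂[38;2;8;32;5m[48;2;8;29;4m🬂[38;2;8;32;5m[48;2;8;29;4m🬂[38;2;115;115;115m[48;2;93;93;93m▐[38;2;131;131;131m[48;2;142;142;142m▌[38;2;153;153;153m[48;2;169;169;169m▌[38;2;238;238;238m[48;2;201;201;201m▐[38;2;247;247;247m[48;2;224;224;224m🬌[38;2;180;180;180m[48;2;193;193;193m▐[38;2;174;174;174m[48;2;8;30;4m▌[38;2;8;32;5m[48;2;8;29;4m🬂[38;2;8;32;5m[48;2;8;29;4m🬂[0m
[38;2;7;28;4m[48;2;7;25;3m🬂[38;2;7;28;4m[48;2;7;25;3m🬂[38;2;7;28;4m[48;2;7;25;3m🬂[38;2;96;96;96m[48;2;7;25;3m🬊[38;2;134;134;134m[48;2;116;116;116m🬨[38;2;159;159;159m[48;2;148;148;148m🬉[38;2;182;182;182m[48;2;164;164;164m🬂[38;2;190;190;190m[48;2;171;171;171m🬂[38;2;173;173;173m[48;2;7;25;3m🬝[38;2;167;167;167m[48;2;7;26;3m🬀[38;2;7;28;4m[48;2;7;25;3m🬂[38;2;7;28;4m[48;2;7;25;3m🬂[0m
[38;2;6;22;2m[48;2;6;21;2m🬎[38;2;6;22;2m[48;2;6;21;2m🬎[38;2;6;22;2m[48;2;6;21;2m🬎[38;2;6;22;2m[48;2;6;21;2m🬎[38;2;109;109;109m[48;2;6;21;2m🬁[38;2;134;134;134m[48;2;6;21;2m🬂[38;2;151;151;151m[48;2;6;21;2m🬂[38;2;154;154;154m[48;2;6;21;2m🬂[38;2;6;22;2m[48;2;6;21;2m🬎[38;2;6;22;2m[48;2;6;21;2m🬎[38;2;6;22;2m[48;2;6;21;2m🬎[38;2;6;22;2m[48;2;6;21;2m🬎[0m
</frame>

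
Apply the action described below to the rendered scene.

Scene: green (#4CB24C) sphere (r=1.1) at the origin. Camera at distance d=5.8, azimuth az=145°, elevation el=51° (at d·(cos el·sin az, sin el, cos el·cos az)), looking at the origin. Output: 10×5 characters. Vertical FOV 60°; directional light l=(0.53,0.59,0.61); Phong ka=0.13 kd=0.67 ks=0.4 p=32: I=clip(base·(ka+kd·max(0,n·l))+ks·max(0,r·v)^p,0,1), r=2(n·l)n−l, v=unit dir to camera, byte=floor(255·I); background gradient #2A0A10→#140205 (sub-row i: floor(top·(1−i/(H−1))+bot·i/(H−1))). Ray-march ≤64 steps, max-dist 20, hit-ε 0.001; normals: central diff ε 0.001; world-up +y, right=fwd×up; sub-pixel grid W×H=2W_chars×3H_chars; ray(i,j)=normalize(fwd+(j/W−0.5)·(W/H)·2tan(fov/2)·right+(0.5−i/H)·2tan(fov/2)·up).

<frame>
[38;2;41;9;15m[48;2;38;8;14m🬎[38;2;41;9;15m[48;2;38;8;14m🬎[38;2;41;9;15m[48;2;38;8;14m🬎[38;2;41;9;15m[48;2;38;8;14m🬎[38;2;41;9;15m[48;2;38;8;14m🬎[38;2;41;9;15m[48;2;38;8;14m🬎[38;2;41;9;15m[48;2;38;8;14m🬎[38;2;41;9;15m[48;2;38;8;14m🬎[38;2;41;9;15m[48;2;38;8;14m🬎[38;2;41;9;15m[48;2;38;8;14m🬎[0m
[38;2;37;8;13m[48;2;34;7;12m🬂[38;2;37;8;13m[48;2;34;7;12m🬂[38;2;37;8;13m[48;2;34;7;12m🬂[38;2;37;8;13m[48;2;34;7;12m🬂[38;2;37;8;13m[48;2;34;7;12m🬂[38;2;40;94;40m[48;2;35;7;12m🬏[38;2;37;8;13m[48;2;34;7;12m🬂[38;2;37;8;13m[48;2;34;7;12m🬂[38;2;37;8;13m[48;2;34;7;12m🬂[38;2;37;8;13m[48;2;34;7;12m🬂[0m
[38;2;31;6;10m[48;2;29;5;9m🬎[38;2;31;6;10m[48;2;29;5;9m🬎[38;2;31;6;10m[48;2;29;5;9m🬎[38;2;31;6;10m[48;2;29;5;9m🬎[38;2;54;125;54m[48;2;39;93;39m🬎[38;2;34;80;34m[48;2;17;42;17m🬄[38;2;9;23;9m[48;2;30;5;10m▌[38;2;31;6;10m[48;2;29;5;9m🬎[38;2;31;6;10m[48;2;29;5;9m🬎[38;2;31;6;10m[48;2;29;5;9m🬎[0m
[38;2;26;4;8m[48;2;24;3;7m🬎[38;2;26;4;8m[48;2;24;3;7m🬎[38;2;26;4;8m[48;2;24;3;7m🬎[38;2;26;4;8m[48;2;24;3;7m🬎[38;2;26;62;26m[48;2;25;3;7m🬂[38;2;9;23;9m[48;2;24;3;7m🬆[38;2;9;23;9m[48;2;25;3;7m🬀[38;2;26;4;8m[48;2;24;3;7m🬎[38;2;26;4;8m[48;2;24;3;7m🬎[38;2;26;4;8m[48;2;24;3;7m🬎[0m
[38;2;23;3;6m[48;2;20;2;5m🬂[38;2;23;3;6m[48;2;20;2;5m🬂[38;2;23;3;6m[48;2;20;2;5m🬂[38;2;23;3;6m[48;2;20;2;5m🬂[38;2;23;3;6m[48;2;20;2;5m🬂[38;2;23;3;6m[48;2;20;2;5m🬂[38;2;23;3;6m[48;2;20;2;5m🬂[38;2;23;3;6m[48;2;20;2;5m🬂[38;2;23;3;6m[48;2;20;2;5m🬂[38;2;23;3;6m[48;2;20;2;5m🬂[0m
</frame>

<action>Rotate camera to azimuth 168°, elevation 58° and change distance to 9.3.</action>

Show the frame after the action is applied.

<frame>
[38;2;41;9;15m[48;2;38;8;14m🬎[38;2;41;9;15m[48;2;38;8;14m🬎[38;2;41;9;15m[48;2;38;8;14m🬎[38;2;41;9;15m[48;2;38;8;14m🬎[38;2;41;9;15m[48;2;38;8;14m🬎[38;2;41;9;15m[48;2;38;8;14m🬎[38;2;41;9;15m[48;2;38;8;14m🬎[38;2;41;9;15m[48;2;38;8;14m🬎[38;2;41;9;15m[48;2;38;8;14m🬎[38;2;41;9;15m[48;2;38;8;14m🬎[0m
[38;2;37;8;13m[48;2;34;7;12m🬂[38;2;37;8;13m[48;2;34;7;12m🬂[38;2;37;8;13m[48;2;34;7;12m🬂[38;2;37;8;13m[48;2;34;7;12m🬂[38;2;37;8;13m[48;2;34;7;12m🬂[38;2;37;8;13m[48;2;34;7;12m🬂[38;2;37;8;13m[48;2;34;7;12m🬂[38;2;37;8;13m[48;2;34;7;12m🬂[38;2;37;8;13m[48;2;34;7;12m🬂[38;2;37;8;13m[48;2;34;7;12m🬂[0m
[38;2;31;6;10m[48;2;29;5;9m🬎[38;2;31;6;10m[48;2;29;5;9m🬎[38;2;31;6;10m[48;2;29;5;9m🬎[38;2;31;6;10m[48;2;29;5;9m🬎[38;2;54;120;54m[48;2;30;17;13m🬇[38;2;40;94;40m[48;2;15;19;10m🬄[38;2;31;6;10m[48;2;29;5;9m🬎[38;2;31;6;10m[48;2;29;5;9m🬎[38;2;31;6;10m[48;2;29;5;9m🬎[38;2;31;6;10m[48;2;29;5;9m🬎[0m
[38;2;26;4;8m[48;2;24;3;7m🬎[38;2;26;4;8m[48;2;24;3;7m🬎[38;2;26;4;8m[48;2;24;3;7m🬎[38;2;26;4;8m[48;2;24;3;7m🬎[38;2;26;4;8m[48;2;24;3;7m🬎[38;2;9;23;9m[48;2;25;3;7m🬀[38;2;26;4;8m[48;2;24;3;7m🬎[38;2;26;4;8m[48;2;24;3;7m🬎[38;2;26;4;8m[48;2;24;3;7m🬎[38;2;26;4;8m[48;2;24;3;7m🬎[0m
[38;2;23;3;6m[48;2;20;2;5m🬂[38;2;23;3;6m[48;2;20;2;5m🬂[38;2;23;3;6m[48;2;20;2;5m🬂[38;2;23;3;6m[48;2;20;2;5m🬂[38;2;23;3;6m[48;2;20;2;5m🬂[38;2;23;3;6m[48;2;20;2;5m🬂[38;2;23;3;6m[48;2;20;2;5m🬂[38;2;23;3;6m[48;2;20;2;5m🬂[38;2;23;3;6m[48;2;20;2;5m🬂[38;2;23;3;6m[48;2;20;2;5m🬂[0m
</frame>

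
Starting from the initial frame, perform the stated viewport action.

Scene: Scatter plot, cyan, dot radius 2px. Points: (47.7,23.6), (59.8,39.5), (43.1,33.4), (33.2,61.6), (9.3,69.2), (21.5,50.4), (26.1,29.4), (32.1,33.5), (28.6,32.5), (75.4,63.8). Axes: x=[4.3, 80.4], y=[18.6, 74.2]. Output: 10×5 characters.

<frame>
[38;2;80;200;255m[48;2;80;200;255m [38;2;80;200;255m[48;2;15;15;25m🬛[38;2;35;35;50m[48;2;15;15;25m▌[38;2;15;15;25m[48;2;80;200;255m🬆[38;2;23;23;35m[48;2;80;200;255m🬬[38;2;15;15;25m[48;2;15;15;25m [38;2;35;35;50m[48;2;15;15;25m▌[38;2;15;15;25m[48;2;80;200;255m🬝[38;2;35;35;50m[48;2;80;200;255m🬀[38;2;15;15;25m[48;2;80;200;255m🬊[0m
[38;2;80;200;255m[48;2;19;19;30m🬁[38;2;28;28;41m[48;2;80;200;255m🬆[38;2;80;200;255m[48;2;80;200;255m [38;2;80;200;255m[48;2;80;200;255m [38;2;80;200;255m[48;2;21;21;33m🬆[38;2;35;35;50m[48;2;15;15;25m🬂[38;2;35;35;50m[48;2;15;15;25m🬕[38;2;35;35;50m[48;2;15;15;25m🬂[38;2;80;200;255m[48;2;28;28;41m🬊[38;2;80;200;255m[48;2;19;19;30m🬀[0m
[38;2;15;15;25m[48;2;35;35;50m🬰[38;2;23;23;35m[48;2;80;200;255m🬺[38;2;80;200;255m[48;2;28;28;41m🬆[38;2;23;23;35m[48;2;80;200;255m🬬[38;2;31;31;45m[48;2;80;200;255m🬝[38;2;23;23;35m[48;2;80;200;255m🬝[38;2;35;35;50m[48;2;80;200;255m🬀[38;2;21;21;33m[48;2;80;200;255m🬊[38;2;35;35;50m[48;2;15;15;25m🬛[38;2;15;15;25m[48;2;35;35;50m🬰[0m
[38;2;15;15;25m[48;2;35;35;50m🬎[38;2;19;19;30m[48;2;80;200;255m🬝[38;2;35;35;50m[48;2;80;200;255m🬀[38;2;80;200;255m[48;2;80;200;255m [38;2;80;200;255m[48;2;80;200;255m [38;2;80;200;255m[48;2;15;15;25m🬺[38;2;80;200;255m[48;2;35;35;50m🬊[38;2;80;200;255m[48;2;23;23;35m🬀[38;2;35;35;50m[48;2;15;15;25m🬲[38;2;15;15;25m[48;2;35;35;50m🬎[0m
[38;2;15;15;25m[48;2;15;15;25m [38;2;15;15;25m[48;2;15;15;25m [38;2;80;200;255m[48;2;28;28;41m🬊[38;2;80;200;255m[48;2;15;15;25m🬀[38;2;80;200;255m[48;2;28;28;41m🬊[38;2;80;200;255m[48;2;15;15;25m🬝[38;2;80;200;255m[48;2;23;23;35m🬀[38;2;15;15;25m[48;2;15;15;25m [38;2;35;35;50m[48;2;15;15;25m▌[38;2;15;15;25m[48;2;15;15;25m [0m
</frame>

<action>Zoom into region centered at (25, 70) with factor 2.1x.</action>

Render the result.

<frame>
[38;2;15;15;25m[48;2;15;15;25m [38;2;15;15;25m[48;2;15;15;25m [38;2;35;35;50m[48;2;15;15;25m▌[38;2;15;15;25m[48;2;15;15;25m [38;2;35;35;50m[48;2;15;15;25m▌[38;2;15;15;25m[48;2;15;15;25m [38;2;35;35;50m[48;2;15;15;25m▌[38;2;15;15;25m[48;2;15;15;25m [38;2;35;35;50m[48;2;15;15;25m▌[38;2;15;15;25m[48;2;15;15;25m [0m
[38;2;23;23;35m[48;2;80;200;255m🬝[38;2;35;35;50m[48;2;15;15;25m🬂[38;2;35;35;50m[48;2;15;15;25m🬕[38;2;35;35;50m[48;2;15;15;25m🬂[38;2;35;35;50m[48;2;15;15;25m🬕[38;2;35;35;50m[48;2;15;15;25m🬂[38;2;35;35;50m[48;2;15;15;25m🬕[38;2;35;35;50m[48;2;15;15;25m🬂[38;2;35;35;50m[48;2;15;15;25m🬕[38;2;35;35;50m[48;2;15;15;25m🬂[0m
[38;2;80;200;255m[48;2;80;200;255m [38;2;80;200;255m[48;2;15;15;25m🬛[38;2;35;35;50m[48;2;15;15;25m🬛[38;2;15;15;25m[48;2;35;35;50m🬰[38;2;35;35;50m[48;2;15;15;25m🬛[38;2;15;15;25m[48;2;35;35;50m🬰[38;2;35;35;50m[48;2;15;15;25m🬛[38;2;15;15;25m[48;2;35;35;50m🬰[38;2;35;35;50m[48;2;15;15;25m🬛[38;2;15;15;25m[48;2;35;35;50m🬰[0m
[38;2;23;23;35m[48;2;80;200;255m🬺[38;2;15;15;25m[48;2;35;35;50m🬎[38;2;35;35;50m[48;2;15;15;25m🬲[38;2;15;15;25m[48;2;35;35;50m🬎[38;2;35;35;50m[48;2;15;15;25m🬲[38;2;19;19;30m[48;2;80;200;255m🬝[38;2;35;35;50m[48;2;80;200;255m🬀[38;2;15;15;25m[48;2;80;200;255m🬊[38;2;35;35;50m[48;2;15;15;25m🬲[38;2;15;15;25m[48;2;35;35;50m🬎[0m
[38;2;15;15;25m[48;2;15;15;25m [38;2;15;15;25m[48;2;15;15;25m [38;2;35;35;50m[48;2;15;15;25m▌[38;2;15;15;25m[48;2;15;15;25m [38;2;35;35;50m[48;2;15;15;25m▌[38;2;15;15;25m[48;2;15;15;25m [38;2;80;200;255m[48;2;28;28;41m🬊[38;2;80;200;255m[48;2;15;15;25m🬀[38;2;35;35;50m[48;2;15;15;25m▌[38;2;15;15;25m[48;2;15;15;25m [0m
</frame>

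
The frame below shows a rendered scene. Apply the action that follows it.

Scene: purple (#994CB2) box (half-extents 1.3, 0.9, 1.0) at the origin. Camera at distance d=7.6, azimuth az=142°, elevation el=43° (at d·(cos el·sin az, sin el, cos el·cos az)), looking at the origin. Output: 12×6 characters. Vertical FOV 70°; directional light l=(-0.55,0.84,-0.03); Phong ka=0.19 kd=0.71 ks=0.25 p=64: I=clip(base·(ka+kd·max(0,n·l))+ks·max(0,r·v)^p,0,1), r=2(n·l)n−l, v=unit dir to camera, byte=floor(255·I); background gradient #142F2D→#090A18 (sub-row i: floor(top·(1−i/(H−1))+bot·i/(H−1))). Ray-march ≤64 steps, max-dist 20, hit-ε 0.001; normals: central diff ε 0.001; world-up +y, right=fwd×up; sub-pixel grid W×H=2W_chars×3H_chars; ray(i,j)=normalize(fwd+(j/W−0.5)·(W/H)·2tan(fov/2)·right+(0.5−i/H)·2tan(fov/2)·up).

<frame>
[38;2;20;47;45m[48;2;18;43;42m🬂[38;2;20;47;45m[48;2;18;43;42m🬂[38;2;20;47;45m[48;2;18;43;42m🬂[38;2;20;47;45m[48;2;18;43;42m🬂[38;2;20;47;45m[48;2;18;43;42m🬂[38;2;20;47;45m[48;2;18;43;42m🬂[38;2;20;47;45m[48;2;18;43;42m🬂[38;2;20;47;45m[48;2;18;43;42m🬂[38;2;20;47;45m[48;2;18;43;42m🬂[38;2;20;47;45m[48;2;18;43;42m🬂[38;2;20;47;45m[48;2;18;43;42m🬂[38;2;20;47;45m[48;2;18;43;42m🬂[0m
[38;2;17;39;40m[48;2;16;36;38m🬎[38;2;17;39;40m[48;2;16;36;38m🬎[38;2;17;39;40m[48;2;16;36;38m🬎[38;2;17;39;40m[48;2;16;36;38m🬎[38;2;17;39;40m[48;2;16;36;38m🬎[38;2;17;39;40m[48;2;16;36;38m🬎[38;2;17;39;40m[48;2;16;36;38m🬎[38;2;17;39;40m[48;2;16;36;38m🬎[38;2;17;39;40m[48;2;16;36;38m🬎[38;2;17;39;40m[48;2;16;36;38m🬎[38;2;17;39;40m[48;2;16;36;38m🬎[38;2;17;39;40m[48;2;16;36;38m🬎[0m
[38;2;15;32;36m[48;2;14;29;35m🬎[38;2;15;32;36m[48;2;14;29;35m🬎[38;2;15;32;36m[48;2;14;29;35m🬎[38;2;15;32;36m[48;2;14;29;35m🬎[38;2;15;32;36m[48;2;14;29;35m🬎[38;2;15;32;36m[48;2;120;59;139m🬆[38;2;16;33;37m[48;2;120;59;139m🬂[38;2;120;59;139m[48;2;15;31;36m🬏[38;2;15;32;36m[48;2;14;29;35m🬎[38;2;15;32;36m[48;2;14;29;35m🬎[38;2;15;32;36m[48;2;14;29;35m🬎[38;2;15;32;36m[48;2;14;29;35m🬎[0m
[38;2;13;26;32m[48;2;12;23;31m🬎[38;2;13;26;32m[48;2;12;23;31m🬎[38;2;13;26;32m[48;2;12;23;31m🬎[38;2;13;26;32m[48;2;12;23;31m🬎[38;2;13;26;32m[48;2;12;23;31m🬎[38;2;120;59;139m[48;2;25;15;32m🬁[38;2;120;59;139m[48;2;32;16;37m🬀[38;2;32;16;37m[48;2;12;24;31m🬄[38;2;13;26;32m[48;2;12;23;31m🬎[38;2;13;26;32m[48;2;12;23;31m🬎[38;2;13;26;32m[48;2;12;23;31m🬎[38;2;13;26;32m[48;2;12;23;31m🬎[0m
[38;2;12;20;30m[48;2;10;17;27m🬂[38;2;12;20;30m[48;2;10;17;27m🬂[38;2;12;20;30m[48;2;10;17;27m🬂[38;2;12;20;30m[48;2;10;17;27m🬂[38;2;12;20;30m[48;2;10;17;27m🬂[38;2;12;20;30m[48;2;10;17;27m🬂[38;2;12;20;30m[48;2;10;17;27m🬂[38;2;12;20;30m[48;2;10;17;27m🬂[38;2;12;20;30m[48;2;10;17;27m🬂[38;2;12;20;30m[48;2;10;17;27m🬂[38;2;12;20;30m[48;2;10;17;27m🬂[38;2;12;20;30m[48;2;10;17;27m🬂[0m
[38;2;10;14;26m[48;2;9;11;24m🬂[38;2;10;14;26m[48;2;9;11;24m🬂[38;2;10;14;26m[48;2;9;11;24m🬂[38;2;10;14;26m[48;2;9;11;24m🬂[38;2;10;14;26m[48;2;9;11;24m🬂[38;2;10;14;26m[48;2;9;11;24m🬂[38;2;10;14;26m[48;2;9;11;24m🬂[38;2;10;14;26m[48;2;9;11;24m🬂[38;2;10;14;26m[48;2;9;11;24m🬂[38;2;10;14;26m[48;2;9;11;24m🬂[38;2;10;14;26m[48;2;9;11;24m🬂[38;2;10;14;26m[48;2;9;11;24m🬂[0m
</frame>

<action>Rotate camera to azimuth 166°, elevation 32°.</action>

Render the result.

<frame>
[38;2;20;47;45m[48;2;18;43;42m🬂[38;2;20;47;45m[48;2;18;43;42m🬂[38;2;20;47;45m[48;2;18;43;42m🬂[38;2;20;47;45m[48;2;18;43;42m🬂[38;2;20;47;45m[48;2;18;43;42m🬂[38;2;20;47;45m[48;2;18;43;42m🬂[38;2;20;47;45m[48;2;18;43;42m🬂[38;2;20;47;45m[48;2;18;43;42m🬂[38;2;20;47;45m[48;2;18;43;42m🬂[38;2;20;47;45m[48;2;18;43;42m🬂[38;2;20;47;45m[48;2;18;43;42m🬂[38;2;20;47;45m[48;2;18;43;42m🬂[0m
[38;2;17;39;40m[48;2;16;36;38m🬎[38;2;17;39;40m[48;2;16;36;38m🬎[38;2;17;39;40m[48;2;16;36;38m🬎[38;2;17;39;40m[48;2;16;36;38m🬎[38;2;17;39;40m[48;2;16;36;38m🬎[38;2;17;39;40m[48;2;16;36;38m🬎[38;2;17;39;40m[48;2;16;36;38m🬎[38;2;17;39;40m[48;2;16;36;38m🬎[38;2;17;39;40m[48;2;16;36;38m🬎[38;2;17;39;40m[48;2;16;36;38m🬎[38;2;17;39;40m[48;2;16;36;38m🬎[38;2;17;39;40m[48;2;16;36;38m🬎[0m
[38;2;15;32;36m[48;2;14;29;35m🬎[38;2;15;32;36m[48;2;14;29;35m🬎[38;2;15;32;36m[48;2;14;29;35m🬎[38;2;15;32;36m[48;2;14;29;35m🬎[38;2;15;32;36m[48;2;14;29;35m🬎[38;2;15;32;36m[48;2;120;59;139m🬆[38;2;16;33;37m[48;2;120;59;139m🬂[38;2;120;59;139m[48;2;15;31;36m🬏[38;2;15;32;36m[48;2;14;29;35m🬎[38;2;15;32;36m[48;2;14;29;35m🬎[38;2;15;32;36m[48;2;14;29;35m🬎[38;2;15;32;36m[48;2;14;29;35m🬎[0m
[38;2;13;26;32m[48;2;12;23;31m🬎[38;2;13;26;32m[48;2;12;23;31m🬎[38;2;13;26;32m[48;2;12;23;31m🬎[38;2;13;26;32m[48;2;12;23;31m🬎[38;2;13;26;32m[48;2;12;23;31m🬎[38;2;32;16;37m[48;2;12;23;31m🬬[38;2;32;16;37m[48;2;32;16;37m [38;2;32;16;37m[48;2;12;24;31m🬄[38;2;13;26;32m[48;2;12;23;31m🬎[38;2;13;26;32m[48;2;12;23;31m🬎[38;2;13;26;32m[48;2;12;23;31m🬎[38;2;13;26;32m[48;2;12;23;31m🬎[0m
[38;2;12;20;30m[48;2;10;17;27m🬂[38;2;12;20;30m[48;2;10;17;27m🬂[38;2;12;20;30m[48;2;10;17;27m🬂[38;2;12;20;30m[48;2;10;17;27m🬂[38;2;12;20;30m[48;2;10;17;27m🬂[38;2;12;20;30m[48;2;10;17;27m🬂[38;2;12;20;30m[48;2;10;17;27m🬂[38;2;12;20;30m[48;2;10;17;27m🬂[38;2;12;20;30m[48;2;10;17;27m🬂[38;2;12;20;30m[48;2;10;17;27m🬂[38;2;12;20;30m[48;2;10;17;27m🬂[38;2;12;20;30m[48;2;10;17;27m🬂[0m
[38;2;10;14;26m[48;2;9;11;24m🬂[38;2;10;14;26m[48;2;9;11;24m🬂[38;2;10;14;26m[48;2;9;11;24m🬂[38;2;10;14;26m[48;2;9;11;24m🬂[38;2;10;14;26m[48;2;9;11;24m🬂[38;2;10;14;26m[48;2;9;11;24m🬂[38;2;10;14;26m[48;2;9;11;24m🬂[38;2;10;14;26m[48;2;9;11;24m🬂[38;2;10;14;26m[48;2;9;11;24m🬂[38;2;10;14;26m[48;2;9;11;24m🬂[38;2;10;14;26m[48;2;9;11;24m🬂[38;2;10;14;26m[48;2;9;11;24m🬂[0m
</frame>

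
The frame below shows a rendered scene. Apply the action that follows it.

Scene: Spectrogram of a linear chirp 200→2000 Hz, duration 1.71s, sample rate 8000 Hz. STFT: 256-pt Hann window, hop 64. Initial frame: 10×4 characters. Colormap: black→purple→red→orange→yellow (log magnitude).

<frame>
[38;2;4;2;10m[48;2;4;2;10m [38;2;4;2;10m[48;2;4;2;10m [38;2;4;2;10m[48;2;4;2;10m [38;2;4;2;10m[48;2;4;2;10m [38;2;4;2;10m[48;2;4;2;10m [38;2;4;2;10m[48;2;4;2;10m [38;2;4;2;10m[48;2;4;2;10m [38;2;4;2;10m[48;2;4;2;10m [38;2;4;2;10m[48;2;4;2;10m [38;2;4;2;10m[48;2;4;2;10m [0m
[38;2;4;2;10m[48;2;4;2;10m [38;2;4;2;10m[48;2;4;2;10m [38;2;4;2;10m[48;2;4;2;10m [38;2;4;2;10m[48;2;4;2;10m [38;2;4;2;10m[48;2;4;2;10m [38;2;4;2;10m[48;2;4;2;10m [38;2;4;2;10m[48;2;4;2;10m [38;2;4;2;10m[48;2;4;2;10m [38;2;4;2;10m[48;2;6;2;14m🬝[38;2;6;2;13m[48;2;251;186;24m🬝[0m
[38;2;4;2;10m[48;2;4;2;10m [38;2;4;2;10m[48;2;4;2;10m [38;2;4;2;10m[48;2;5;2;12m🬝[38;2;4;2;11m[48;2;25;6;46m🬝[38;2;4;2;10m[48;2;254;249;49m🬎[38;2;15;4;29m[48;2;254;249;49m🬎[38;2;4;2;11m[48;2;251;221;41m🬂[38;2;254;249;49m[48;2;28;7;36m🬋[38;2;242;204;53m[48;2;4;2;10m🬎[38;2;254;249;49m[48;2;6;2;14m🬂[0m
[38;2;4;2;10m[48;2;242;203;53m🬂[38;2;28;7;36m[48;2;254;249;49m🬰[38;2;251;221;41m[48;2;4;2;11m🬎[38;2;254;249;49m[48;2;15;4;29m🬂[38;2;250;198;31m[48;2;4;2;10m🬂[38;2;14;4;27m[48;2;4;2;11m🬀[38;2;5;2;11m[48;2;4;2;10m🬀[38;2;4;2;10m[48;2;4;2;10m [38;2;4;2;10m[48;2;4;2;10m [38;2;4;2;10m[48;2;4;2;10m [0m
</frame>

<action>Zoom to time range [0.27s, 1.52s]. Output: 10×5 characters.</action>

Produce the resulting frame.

<frame>
[38;2;4;2;10m[48;2;4;2;10m [38;2;4;2;10m[48;2;4;2;10m [38;2;4;2;10m[48;2;4;2;10m [38;2;4;2;10m[48;2;4;2;10m [38;2;4;2;10m[48;2;4;2;10m [38;2;4;2;10m[48;2;4;2;10m [38;2;4;2;10m[48;2;4;2;10m [38;2;4;2;10m[48;2;4;2;10m [38;2;4;2;10m[48;2;4;2;10m [38;2;4;2;10m[48;2;4;2;10m [0m
[38;2;4;2;10m[48;2;4;2;10m [38;2;4;2;10m[48;2;4;2;10m [38;2;4;2;10m[48;2;4;2;10m [38;2;4;2;10m[48;2;4;2;10m [38;2;4;2;10m[48;2;4;2;10m [38;2;4;2;10m[48;2;4;2;10m [38;2;4;2;10m[48;2;4;2;10m [38;2;4;2;10m[48;2;4;2;10m [38;2;4;2;10m[48;2;4;2;10m [38;2;4;2;10m[48;2;4;2;10m [0m
[38;2;4;2;10m[48;2;4;2;10m [38;2;4;2;10m[48;2;4;2;10m [38;2;4;2;10m[48;2;4;2;10m [38;2;4;2;10m[48;2;4;2;10m [38;2;4;2;10m[48;2;4;2;10m [38;2;4;2;10m[48;2;4;2;10m [38;2;4;2;10m[48;2;5;2;13m🬝[38;2;5;2;11m[48;2;22;5;41m🬝[38;2;4;2;11m[48;2;240;177;45m🬎[38;2;10;3;21m[48;2;254;249;49m🬎[0m
[38;2;4;2;10m[48;2;7;2;15m🬝[38;2;6;2;13m[48;2;96;24;86m🬝[38;2;4;2;11m[48;2;254;249;49m🬎[38;2;10;3;22m[48;2;254;249;49m🬎[38;2;5;2;12m[48;2;253;234;43m🬂[38;2;31;7;52m[48;2;254;249;49m🬰[38;2;253;236;44m[48;2;6;2;13m🬎[38;2;254;249;49m[48;2;17;4;32m🬂[38;2;254;249;49m[48;2;5;2;11m🬂[38;2;202;57;75m[48;2;6;2;13m🬀[0m
[38;2;253;234;43m[48;2;4;2;11m🬎[38;2;254;249;49m[48;2;10;3;21m🬂[38;2;250;197;31m[48;2;4;2;11m🬂[38;2;26;6;47m[48;2;5;2;11m🬀[38;2;6;2;13m[48;2;4;2;10m🬀[38;2;4;2;11m[48;2;4;2;10m🬀[38;2;4;2;10m[48;2;4;2;10m [38;2;4;2;10m[48;2;4;2;10m [38;2;4;2;10m[48;2;4;2;10m [38;2;4;2;10m[48;2;4;2;10m [0m
</frame>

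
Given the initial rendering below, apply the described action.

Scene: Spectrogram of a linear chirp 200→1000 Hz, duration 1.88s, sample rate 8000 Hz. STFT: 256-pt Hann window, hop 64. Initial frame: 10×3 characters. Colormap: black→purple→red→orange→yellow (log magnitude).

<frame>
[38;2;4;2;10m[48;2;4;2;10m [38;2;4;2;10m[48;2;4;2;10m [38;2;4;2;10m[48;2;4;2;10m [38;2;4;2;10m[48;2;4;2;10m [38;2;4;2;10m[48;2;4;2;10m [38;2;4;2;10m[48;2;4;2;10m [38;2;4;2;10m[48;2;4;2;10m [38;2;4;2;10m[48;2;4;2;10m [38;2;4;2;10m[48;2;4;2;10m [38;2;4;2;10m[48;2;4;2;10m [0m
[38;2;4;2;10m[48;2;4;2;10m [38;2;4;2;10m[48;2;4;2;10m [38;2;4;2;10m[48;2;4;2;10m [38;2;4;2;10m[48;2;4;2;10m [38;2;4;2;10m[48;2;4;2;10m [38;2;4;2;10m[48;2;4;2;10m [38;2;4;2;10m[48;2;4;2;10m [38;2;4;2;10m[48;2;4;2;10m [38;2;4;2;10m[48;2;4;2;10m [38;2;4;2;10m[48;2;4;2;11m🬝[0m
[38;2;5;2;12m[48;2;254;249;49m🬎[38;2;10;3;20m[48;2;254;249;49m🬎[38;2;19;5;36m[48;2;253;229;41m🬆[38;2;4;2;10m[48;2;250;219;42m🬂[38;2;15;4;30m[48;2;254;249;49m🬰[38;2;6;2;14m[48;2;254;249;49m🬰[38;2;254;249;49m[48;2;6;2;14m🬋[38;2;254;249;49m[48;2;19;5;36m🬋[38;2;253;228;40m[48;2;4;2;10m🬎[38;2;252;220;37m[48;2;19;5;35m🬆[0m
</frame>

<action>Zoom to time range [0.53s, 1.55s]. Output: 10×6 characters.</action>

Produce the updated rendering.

<frame>
[38;2;4;2;10m[48;2;4;2;10m [38;2;4;2;10m[48;2;4;2;10m [38;2;4;2;10m[48;2;4;2;10m [38;2;4;2;10m[48;2;4;2;10m [38;2;4;2;10m[48;2;4;2;10m [38;2;4;2;10m[48;2;4;2;10m [38;2;4;2;10m[48;2;4;2;10m [38;2;4;2;10m[48;2;4;2;10m [38;2;4;2;10m[48;2;4;2;10m [38;2;4;2;10m[48;2;4;2;10m [0m
[38;2;4;2;10m[48;2;4;2;10m [38;2;4;2;10m[48;2;4;2;10m [38;2;4;2;10m[48;2;4;2;10m [38;2;4;2;10m[48;2;4;2;10m [38;2;4;2;10m[48;2;4;2;10m [38;2;4;2;10m[48;2;4;2;10m [38;2;4;2;10m[48;2;4;2;10m [38;2;4;2;10m[48;2;4;2;10m [38;2;4;2;10m[48;2;4;2;10m [38;2;4;2;10m[48;2;4;2;10m [0m
[38;2;4;2;10m[48;2;4;2;10m [38;2;4;2;10m[48;2;4;2;10m [38;2;4;2;10m[48;2;4;2;10m [38;2;4;2;10m[48;2;4;2;10m [38;2;4;2;10m[48;2;4;2;10m [38;2;4;2;10m[48;2;4;2;10m [38;2;4;2;10m[48;2;4;2;10m [38;2;4;2;10m[48;2;4;2;10m [38;2;4;2;10m[48;2;4;2;10m [38;2;4;2;10m[48;2;4;2;10m [0m
[38;2;4;2;10m[48;2;4;2;10m [38;2;4;2;10m[48;2;4;2;10m [38;2;4;2;10m[48;2;4;2;10m [38;2;4;2;10m[48;2;4;2;10m [38;2;4;2;10m[48;2;4;2;10m [38;2;4;2;10m[48;2;4;2;10m [38;2;4;2;10m[48;2;4;2;10m [38;2;4;2;10m[48;2;4;2;10m [38;2;4;2;10m[48;2;4;2;10m [38;2;4;2;10m[48;2;4;2;10m [0m
[38;2;4;2;10m[48;2;6;2;13m🬎[38;2;4;2;10m[48;2;7;2;16m🬎[38;2;4;2;10m[48;2;11;3;22m🬎[38;2;4;2;10m[48;2;23;5;41m🬎[38;2;13;3;26m[48;2;201;55;77m🬝[38;2;4;2;11m[48;2;252;216;36m🬎[38;2;5;2;12m[48;2;254;249;49m🬎[38;2;7;2;16m[48;2;254;248;49m🬎[38;2;11;3;22m[48;2;254;248;49m🬎[38;2;31;7;45m[48;2;254;249;49m🬎[0m
[38;2;253;239;45m[48;2;6;2;13m🬎[38;2;252;221;37m[48;2;44;11;36m🬆[38;2;254;249;49m[48;2;20;5;38m🬂[38;2;254;249;49m[48;2;9;3;19m🬂[38;2;254;248;49m[48;2;6;2;13m🬂[38;2;254;248;49m[48;2;5;2;12m🬂[38;2;240;159;37m[48;2;4;2;11m🬂[38;2;52;12;89m[48;2;8;2;17m🬀[38;2;23;6;42m[48;2;5;2;13m🬀[38;2;9;3;18m[48;2;4;2;10m🬂[0m
</frame>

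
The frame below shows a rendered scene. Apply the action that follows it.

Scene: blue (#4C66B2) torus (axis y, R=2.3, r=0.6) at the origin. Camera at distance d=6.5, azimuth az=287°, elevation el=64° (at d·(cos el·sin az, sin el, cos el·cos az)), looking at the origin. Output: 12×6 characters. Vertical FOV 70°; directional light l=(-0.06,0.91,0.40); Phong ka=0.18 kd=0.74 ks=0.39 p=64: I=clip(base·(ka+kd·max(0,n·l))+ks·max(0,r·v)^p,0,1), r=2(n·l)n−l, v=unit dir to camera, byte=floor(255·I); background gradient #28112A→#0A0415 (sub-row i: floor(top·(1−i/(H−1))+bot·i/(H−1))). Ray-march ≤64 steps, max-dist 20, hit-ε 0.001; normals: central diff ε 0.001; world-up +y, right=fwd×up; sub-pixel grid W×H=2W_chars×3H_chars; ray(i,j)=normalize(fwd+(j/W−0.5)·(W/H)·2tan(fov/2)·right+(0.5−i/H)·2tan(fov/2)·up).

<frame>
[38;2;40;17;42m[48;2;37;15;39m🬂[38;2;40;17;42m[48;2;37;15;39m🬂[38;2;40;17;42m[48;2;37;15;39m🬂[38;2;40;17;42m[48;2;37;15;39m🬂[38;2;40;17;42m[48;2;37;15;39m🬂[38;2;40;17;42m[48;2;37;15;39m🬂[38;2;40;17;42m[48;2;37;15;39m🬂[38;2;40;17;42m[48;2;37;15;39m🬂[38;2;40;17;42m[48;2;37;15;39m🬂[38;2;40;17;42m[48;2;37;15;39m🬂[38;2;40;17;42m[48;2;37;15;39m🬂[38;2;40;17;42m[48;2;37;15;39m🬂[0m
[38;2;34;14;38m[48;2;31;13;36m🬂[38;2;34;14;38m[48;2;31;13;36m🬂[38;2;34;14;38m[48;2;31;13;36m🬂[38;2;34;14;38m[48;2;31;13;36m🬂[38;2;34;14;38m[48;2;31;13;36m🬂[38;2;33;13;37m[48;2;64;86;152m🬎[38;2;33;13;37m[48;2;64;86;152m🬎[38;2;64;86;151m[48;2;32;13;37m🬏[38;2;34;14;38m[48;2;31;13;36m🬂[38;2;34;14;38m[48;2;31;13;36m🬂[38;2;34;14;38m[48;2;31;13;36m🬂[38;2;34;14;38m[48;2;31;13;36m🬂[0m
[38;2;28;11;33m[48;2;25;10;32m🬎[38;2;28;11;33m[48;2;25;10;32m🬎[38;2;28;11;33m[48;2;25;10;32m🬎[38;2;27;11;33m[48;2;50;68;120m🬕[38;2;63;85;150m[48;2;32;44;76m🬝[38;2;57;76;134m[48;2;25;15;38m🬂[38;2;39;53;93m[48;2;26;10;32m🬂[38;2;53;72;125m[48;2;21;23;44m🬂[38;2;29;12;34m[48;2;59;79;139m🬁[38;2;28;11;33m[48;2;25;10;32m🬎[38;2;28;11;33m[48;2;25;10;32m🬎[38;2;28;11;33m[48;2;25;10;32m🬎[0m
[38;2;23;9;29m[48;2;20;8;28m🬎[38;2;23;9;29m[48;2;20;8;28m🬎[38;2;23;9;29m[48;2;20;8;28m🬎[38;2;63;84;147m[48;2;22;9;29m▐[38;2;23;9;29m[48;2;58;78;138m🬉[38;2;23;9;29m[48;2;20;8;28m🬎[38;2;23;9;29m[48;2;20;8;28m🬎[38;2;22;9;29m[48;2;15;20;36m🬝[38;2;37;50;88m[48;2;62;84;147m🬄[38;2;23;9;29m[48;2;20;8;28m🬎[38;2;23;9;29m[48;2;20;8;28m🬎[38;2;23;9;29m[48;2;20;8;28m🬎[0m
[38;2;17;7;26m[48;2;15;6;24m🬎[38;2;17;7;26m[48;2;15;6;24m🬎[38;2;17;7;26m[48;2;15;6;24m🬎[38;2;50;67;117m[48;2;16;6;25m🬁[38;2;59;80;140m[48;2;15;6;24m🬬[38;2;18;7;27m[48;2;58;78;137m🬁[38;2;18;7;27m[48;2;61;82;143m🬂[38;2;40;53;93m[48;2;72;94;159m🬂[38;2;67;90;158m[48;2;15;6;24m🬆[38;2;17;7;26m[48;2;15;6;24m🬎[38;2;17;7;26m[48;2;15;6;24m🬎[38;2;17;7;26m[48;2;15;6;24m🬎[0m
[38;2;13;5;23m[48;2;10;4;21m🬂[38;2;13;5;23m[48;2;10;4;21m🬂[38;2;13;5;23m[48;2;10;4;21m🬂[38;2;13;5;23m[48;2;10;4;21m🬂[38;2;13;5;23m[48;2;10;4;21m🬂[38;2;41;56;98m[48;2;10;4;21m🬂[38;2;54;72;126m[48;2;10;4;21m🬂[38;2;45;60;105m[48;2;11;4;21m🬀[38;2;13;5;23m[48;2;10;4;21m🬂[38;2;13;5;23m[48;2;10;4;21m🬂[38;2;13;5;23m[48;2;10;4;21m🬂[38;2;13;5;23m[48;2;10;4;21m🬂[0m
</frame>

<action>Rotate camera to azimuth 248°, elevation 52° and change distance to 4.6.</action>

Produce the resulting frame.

<frame>
[38;2;40;17;42m[48;2;37;15;39m🬂[38;2;40;17;42m[48;2;37;15;39m🬂[38;2;40;17;42m[48;2;37;15;39m🬂[38;2;40;17;42m[48;2;37;15;39m🬂[38;2;40;17;42m[48;2;37;15;39m🬂[38;2;40;17;42m[48;2;37;15;39m🬂[38;2;40;17;42m[48;2;37;15;39m🬂[38;2;40;17;42m[48;2;37;15;39m🬂[38;2;40;17;42m[48;2;37;15;39m🬂[38;2;40;17;42m[48;2;37;15;39m🬂[38;2;40;17;42m[48;2;37;15;39m🬂[38;2;40;17;42m[48;2;37;15;39m🬂[0m
[38;2;34;14;38m[48;2;31;13;36m🬂[38;2;34;14;38m[48;2;31;13;36m🬂[38;2;34;14;38m[48;2;31;13;36m🬂[38;2;34;14;38m[48;2;31;13;36m🬂[38;2;33;13;37m[48;2;77;99;163m🬎[38;2;34;14;38m[48;2;57;77;135m🬂[38;2;34;14;38m[48;2;52;71;124m🬂[38;2;53;72;126m[48;2;33;13;37m🬱[38;2;61;82;143m[48;2;32;13;37m🬏[38;2;34;14;38m[48;2;31;13;36m🬂[38;2;34;14;38m[48;2;31;13;36m🬂[38;2;34;14;38m[48;2;31;13;36m🬂[0m
[38;2;28;11;33m[48;2;25;10;32m🬎[38;2;28;11;33m[48;2;25;10;32m🬎[38;2;28;11;33m[48;2;57;76;133m🬆[38;2;66;89;157m[48;2;58;78;138m🬜[38;2;52;70;123m[48;2;18;17;35m🬆[38;2;31;42;73m[48;2;23;12;33m🬀[38;2;13;18;32m[48;2;26;10;32m🬂[38;2;22;29;51m[48;2;20;13;32m🬁[38;2;41;56;97m[48;2;14;19;35m🬊[38;2;29;12;34m[48;2;58;79;138m🬁[38;2;68;92;161m[48;2;27;11;33m🬏[38;2;28;11;33m[48;2;25;10;32m🬎[0m
[38;2;23;9;29m[48;2;20;8;28m🬎[38;2;22;9;29m[48;2;28;37;65m🬝[38;2;58;78;138m[48;2;67;91;160m▌[38;2;49;66;116m[48;2;67;90;157m▐[38;2;23;9;29m[48;2;20;8;28m🬎[38;2;23;9;29m[48;2;20;8;28m🬎[38;2;23;9;29m[48;2;20;8;28m🬎[38;2;23;9;29m[48;2;20;8;28m🬎[38;2;18;12;30m[48;2;22;29;52m🬝[38;2;42;57;100m[48;2;59;79;138m▌[38;2;65;87;153m[48;2;23;9;29m🬲[38;2;23;9;29m[48;2;20;8;28m🬎[0m
[38;2;17;7;26m[48;2;15;6;24m🬎[38;2;24;33;58m[48;2;16;6;25m🬁[38;2;59;79;139m[48;2;44;60;105m🬨[38;2;66;89;157m[48;2;63;85;149m🬪[38;2;18;7;27m[48;2;60;81;141m🬂[38;2;17;7;26m[48;2;58;78;137m🬎[38;2;17;7;26m[48;2;52;70;123m🬎[38;2;20;14;36m[48;2;56;75;132m🬎[38;2;18;7;27m[48;2;54;73;128m🬀[38;2;64;85;149m[48;2;110;133;198m🬬[38;2;62;83;146m[48;2;16;6;24m🬕[38;2;17;7;26m[48;2;15;6;24m🬎[0m
[38;2;13;5;23m[48;2;10;4;21m🬂[38;2;13;5;23m[48;2;10;4;21m🬂[38;2;37;50;88m[48;2;13;10;28m🬉[38;2;54;72;127m[48;2;35;47;82m🬎[38;2;62;84;147m[48;2;51;69;121m🬎[38;2;64;86;150m[48;2;58;77;136m🬎[38;2;64;86;150m[48;2;59;80;140m🬎[38;2;66;88;152m[48;2;59;79;139m🬎[38;2;97;119;184m[48;2;58;79;138m🬂[38;2;55;74;130m[48;2;10;4;21m🬝[38;2;48;64;113m[48;2;11;4;21m🬀[38;2;13;5;23m[48;2;10;4;21m🬂[0m
</frame>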